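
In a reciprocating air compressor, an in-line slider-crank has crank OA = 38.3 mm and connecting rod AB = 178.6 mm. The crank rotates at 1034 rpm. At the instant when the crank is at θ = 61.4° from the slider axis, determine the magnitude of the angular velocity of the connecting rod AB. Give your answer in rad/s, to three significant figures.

ω = 108.3 rad/s (converted from 1034 rpm).
The rod makes angle φ with the slider axis where L sinφ = r sinθ; differentiating, L cosφ·φ̇ = r ω cosθ.
L cosφ = √(L² − r² sin²θ) = 0.17541 m.
|ω_rod| = r ω |cosθ| / √(L² − r² sin²θ) = 0.0383·108.3·0.47869/0.17541 = 11.318 rad/s.

11.3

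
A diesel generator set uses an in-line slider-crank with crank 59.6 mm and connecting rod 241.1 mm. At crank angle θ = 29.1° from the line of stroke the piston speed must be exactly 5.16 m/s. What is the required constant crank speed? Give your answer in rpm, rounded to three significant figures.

1400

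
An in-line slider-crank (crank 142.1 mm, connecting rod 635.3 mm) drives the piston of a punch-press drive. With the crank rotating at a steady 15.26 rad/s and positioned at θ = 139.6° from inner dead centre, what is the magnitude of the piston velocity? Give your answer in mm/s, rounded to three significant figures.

1160

ω = 15.26 rad/s
For an in-line slider-crank, x = r cosθ + √(L² − r² sin²θ), so v = −rω sinθ·[1 + r cosθ/√(L² − r² sin²θ)].
With r = 0.1421 m, L = 0.6353 m, θ = 139.6°: √(L² − r² sin²θ) = 0.62859 m.
v = −0.1421·15.26·0.64812·[1 + 0.1421·-0.76154/0.62859] = -1.1635 m/s.
|v| = 1.1635 m/s = 1163.5 mm/s.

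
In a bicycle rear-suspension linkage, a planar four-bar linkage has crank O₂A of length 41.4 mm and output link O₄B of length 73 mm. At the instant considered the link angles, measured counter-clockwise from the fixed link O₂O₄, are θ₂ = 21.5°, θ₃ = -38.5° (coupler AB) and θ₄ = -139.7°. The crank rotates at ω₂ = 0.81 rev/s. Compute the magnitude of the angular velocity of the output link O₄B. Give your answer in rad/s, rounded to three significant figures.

2.55

ω₂ = 5.089 rad/s (from 0.81 rev/s).
Differentiating the loop-closure r₂e^{iθ₂}+r₃e^{iθ₃}=r₁+r₄e^{iθ₄} gives r₂ω₂e^{iθ₂}+r₃ω₃e^{iθ₃}=r₄ω₄e^{iθ₄}.
Eliminating the other unknown: ω₄ = r₂ω₂ sin(θ₂−θ₃) / [r₄ sin(θ₄−θ₃)].
Numerator sine = +0.86603; denominator sine = -0.98096.
Result = 0.0414·5.089·(+0.86603) / (0.073·(-0.98096)) = -2.5481 rad/s; magnitude 2.5481 rad/s.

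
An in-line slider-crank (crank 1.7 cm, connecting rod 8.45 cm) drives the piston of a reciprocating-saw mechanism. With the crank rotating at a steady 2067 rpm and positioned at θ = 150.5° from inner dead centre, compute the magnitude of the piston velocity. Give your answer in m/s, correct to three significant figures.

ω = 2π·2067/60 = 216.5 rad/s
For an in-line slider-crank, x = r cosθ + √(L² − r² sin²θ), so v = −rω sinθ·[1 + r cosθ/√(L² − r² sin²θ)].
With r = 0.017 m, L = 0.0845 m, θ = 150.5°: √(L² − r² sin²θ) = 0.084084 m.
v = −0.017·216.5·0.49242·[1 + 0.017·-0.87036/0.084084] = -1.4931 m/s.
|v| = 1.4931 m/s.

1.49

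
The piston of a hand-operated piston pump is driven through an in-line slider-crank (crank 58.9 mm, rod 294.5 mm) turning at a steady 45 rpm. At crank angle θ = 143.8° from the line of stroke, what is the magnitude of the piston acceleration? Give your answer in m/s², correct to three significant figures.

0.973

ω = 2π·45/60 = 4.712 rad/s
x(θ) = r cosθ + √(L² − r² sin²θ); with ω constant, a = ω²·d²x/dθ².
d²x/dθ² = −r cosθ − r²(cos2θ)/√u − r⁴ sin²2θ/(4u^{3/2}),  u = L² − r² sin²θ = 0.0855201 m².
Substituting r = 0.0589 m, L = 0.2945 m, θ = 143.8°: d²x/dθ² = +0.043834 m.
a = ω²·d²x/dθ² = (4.712)²·(+0.043834) = +0.9734 m/s²;  |a| = 0.9734 m/s².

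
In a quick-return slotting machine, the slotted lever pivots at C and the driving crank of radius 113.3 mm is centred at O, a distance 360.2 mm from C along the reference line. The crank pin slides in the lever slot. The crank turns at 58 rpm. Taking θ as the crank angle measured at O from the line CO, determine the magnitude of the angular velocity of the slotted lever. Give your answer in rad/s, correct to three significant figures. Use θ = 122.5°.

0.559

ω = 6.074 rad/s (from 58 rpm).
Crank pin A relative to C: A = (d + r cosθ, r sinθ); lever angle φ = atan2(r sinθ, d + r cosθ).
Differentiating tanφ: φ̇ = rω(d cosθ + r)/(d² + r² + 2dr cosθ).
d² + r² + 2dr cosθ = |CA|² = 0.0987258 m²;  d cosθ + r = -0.080235 m.
|ω_lever| = |0.1133·6.074·-0.080235| / 0.0987258 = 0.55927 rad/s.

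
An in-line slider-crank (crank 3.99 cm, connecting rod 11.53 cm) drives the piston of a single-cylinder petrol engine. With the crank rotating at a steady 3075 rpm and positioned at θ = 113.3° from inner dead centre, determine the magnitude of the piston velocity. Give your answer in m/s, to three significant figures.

10.1

ω = 2π·3075/60 = 322 rad/s
For an in-line slider-crank, x = r cosθ + √(L² − r² sin²θ), so v = −rω sinθ·[1 + r cosθ/√(L² − r² sin²θ)].
With r = 0.0399 m, L = 0.1153 m, θ = 113.3°: √(L² − r² sin²θ) = 0.10932 m.
v = −0.0399·322·0.91845·[1 + 0.0399·-0.39555/0.10932] = -10.097 m/s.
|v| = 10.097 m/s.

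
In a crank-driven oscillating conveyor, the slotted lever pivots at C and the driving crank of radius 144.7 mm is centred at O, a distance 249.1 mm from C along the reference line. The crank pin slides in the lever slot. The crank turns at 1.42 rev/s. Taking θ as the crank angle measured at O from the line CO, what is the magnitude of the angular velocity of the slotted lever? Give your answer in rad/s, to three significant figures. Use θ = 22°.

3.24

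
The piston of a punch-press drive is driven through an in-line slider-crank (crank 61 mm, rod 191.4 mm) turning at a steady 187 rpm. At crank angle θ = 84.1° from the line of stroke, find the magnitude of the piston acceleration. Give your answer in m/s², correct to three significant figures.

5.28

ω = 2π·187/60 = 19.58 rad/s
x(θ) = r cosθ + √(L² − r² sin²θ); with ω constant, a = ω²·d²x/dθ².
d²x/dθ² = −r cosθ − r²(cos2θ)/√u − r⁴ sin²2θ/(4u^{3/2}),  u = L² − r² sin²θ = 0.0329523 m².
Substituting r = 0.061 m, L = 0.1914 m, θ = 84.1°: d²x/dθ² = +0.013771 m.
a = ω²·d²x/dθ² = (19.58)²·(+0.013771) = +5.2807 m/s²;  |a| = 5.2807 m/s².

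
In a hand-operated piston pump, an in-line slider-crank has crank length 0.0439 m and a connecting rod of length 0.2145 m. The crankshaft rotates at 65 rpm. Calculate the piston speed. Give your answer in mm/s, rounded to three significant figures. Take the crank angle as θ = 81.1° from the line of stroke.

305

ω = 2π·65/60 = 6.807 rad/s
For an in-line slider-crank, x = r cosθ + √(L² − r² sin²θ), so v = −rω sinθ·[1 + r cosθ/√(L² − r² sin²θ)].
With r = 0.0439 m, L = 0.2145 m, θ = 81.1°: √(L² − r² sin²θ) = 0.21007 m.
v = −0.0439·6.807·0.98796·[1 + 0.0439·0.15471/0.21007] = -0.30476 m/s.
|v| = 0.30476 m/s = 304.76 mm/s.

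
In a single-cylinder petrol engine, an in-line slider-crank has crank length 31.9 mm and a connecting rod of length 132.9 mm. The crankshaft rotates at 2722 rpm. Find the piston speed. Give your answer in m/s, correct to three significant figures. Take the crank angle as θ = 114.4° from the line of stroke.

ω = 2π·2722/60 = 285 rad/s
For an in-line slider-crank, x = r cosθ + √(L² − r² sin²θ), so v = −rω sinθ·[1 + r cosθ/√(L² − r² sin²θ)].
With r = 0.0319 m, L = 0.1329 m, θ = 114.4°: √(L² − r² sin²θ) = 0.12969 m.
v = −0.0319·285·0.91068·[1 + 0.0319·-0.41310/0.12969] = -7.4394 m/s.
|v| = 7.4394 m/s.

7.44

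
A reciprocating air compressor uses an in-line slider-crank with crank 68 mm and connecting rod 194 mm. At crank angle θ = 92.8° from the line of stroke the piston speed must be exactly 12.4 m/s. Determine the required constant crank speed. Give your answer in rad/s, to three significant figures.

For an in-line slider-crank, |v_piston| = rω|sinθ|·[1 + r cosθ/√(L² − r² sin²θ)].
With r = 0.068 m, L = 0.194 m, θ = 92.8°: the bracketed kinematic factor |dx/dθ| = 0.066677 m.
ω = v/|dx/dθ| = 12.4/0.066677 = 185.97 rad/s.

186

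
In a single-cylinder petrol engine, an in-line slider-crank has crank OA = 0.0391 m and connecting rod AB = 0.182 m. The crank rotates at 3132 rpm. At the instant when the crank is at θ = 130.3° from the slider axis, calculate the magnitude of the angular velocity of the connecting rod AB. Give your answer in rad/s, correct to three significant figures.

ω = 328 rad/s (converted from 3132 rpm).
The rod makes angle φ with the slider axis where L sinφ = r sinθ; differentiating, L cosφ·φ̇ = r ω cosθ.
L cosφ = √(L² − r² sin²θ) = 0.17954 m.
|ω_rod| = r ω |cosθ| / √(L² − r² sin²θ) = 0.0391·328·0.64679/0.17954 = 46.199 rad/s.

46.2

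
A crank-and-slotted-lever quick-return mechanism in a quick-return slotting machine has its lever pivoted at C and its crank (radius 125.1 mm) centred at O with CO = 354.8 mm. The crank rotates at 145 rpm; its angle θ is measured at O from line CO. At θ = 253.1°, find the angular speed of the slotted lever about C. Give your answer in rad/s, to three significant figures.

0.360

ω = 15.18 rad/s (from 145 rpm).
Crank pin A relative to C: A = (d + r cosθ, r sinθ); lever angle φ = atan2(r sinθ, d + r cosθ).
Differentiating tanφ: φ̇ = rω(d cosθ + r)/(d² + r² + 2dr cosθ).
d² + r² + 2dr cosθ = |CA|² = 0.115727 m²;  d cosθ + r = +0.021959 m.
|ω_lever| = |0.1251·15.18·+0.021959| / 0.115727 = 0.36044 rad/s.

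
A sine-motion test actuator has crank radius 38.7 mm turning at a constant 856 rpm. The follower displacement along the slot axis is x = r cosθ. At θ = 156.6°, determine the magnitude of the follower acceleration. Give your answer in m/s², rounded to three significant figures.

285

ω = 89.64 rad/s (from 856 rpm).
x = r cosθ ⇒ ẍ = −rω² cosθ (ω constant).
|a| = rω²|cosθ| = 0.0387·(89.64)²·|cos 156.6°| = 285.39 m/s².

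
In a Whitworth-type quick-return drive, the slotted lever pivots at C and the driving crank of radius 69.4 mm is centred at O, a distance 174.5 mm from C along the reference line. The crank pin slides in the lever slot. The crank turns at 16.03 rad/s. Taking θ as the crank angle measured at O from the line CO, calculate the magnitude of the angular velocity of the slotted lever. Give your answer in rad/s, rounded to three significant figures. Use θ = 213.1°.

ω = 16.03 rad/s
Crank pin A relative to C: A = (d + r cosθ, r sinθ); lever angle φ = atan2(r sinθ, d + r cosθ).
Differentiating tanφ: φ̇ = rω(d cosθ + r)/(d² + r² + 2dr cosθ).
d² + r² + 2dr cosθ = |CA|² = 0.0149766 m²;  d cosθ + r = -0.076782 m.
|ω_lever| = |0.0694·16.03·-0.076782| / 0.0149766 = 5.7035 rad/s.

5.70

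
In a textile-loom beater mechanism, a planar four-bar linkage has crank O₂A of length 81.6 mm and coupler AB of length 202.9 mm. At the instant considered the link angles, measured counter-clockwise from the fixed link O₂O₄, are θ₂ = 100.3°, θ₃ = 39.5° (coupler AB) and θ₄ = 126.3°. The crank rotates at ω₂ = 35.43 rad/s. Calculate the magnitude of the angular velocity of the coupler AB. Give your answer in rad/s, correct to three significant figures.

6.26

ω₂ = 35.43 rad/s
Differentiating the loop-closure r₂e^{iθ₂}+r₃e^{iθ₃}=r₁+r₄e^{iθ₄} gives r₂ω₂e^{iθ₂}+r₃ω₃e^{iθ₃}=r₄ω₄e^{iθ₄}.
Eliminating the other unknown: ω₃ = r₂ω₂ sin(θ₄−θ₂) / [r₃ sin(θ₃−θ₄)].
Numerator sine = +0.43837; denominator sine = -0.99844.
Result = 0.0816·35.43·(+0.43837) / (0.2029·(-0.99844)) = -6.256 rad/s; magnitude 6.256 rad/s.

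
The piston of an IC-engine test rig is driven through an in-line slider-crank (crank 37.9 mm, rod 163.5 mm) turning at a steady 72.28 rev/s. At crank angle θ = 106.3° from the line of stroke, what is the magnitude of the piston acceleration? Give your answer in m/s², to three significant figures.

ω = 2π·72.3 = 454.1 rad/s
x(θ) = r cosθ + √(L² − r² sin²θ); with ω constant, a = ω²·d²x/dθ².
d²x/dθ² = −r cosθ − r²(cos2θ)/√u − r⁴ sin²2θ/(4u^{3/2}),  u = L² − r² sin²θ = 0.025409 m².
Substituting r = 0.0379 m, L = 0.1635 m, θ = 106.3°: d²x/dθ² = +0.018192 m.
a = ω²·d²x/dθ² = (454.1)²·(+0.018192) = +3752.1 m/s²;  |a| = 3752.1 m/s².

3750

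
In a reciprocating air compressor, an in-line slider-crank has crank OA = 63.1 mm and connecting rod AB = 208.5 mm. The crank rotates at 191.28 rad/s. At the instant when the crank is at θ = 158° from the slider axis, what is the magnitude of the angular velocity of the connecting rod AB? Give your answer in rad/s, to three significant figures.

ω = 191.3 rad/s
The rod makes angle φ with the slider axis where L sinφ = r sinθ; differentiating, L cosφ·φ̇ = r ω cosθ.
L cosφ = √(L² − r² sin²θ) = 0.20716 m.
|ω_rod| = r ω |cosθ| / √(L² − r² sin²θ) = 0.0631·191.3·0.92718/0.20716 = 54.022 rad/s.

54.0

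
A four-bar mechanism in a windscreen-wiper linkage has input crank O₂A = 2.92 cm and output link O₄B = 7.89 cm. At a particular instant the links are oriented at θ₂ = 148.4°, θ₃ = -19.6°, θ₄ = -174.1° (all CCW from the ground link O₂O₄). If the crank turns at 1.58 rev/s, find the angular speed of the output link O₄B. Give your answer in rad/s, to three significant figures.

1.77

ω₂ = 9.927 rad/s (from 1.58 rev/s).
Differentiating the loop-closure r₂e^{iθ₂}+r₃e^{iθ₃}=r₁+r₄e^{iθ₄} gives r₂ω₂e^{iθ₂}+r₃ω₃e^{iθ₃}=r₄ω₄e^{iθ₄}.
Eliminating the other unknown: ω₄ = r₂ω₂ sin(θ₂−θ₃) / [r₄ sin(θ₄−θ₃)].
Numerator sine = +0.20791; denominator sine = -0.43051.
Result = 0.0292·9.927·(+0.20791) / (0.0789·(-0.43051)) = -1.7743 rad/s; magnitude 1.7743 rad/s.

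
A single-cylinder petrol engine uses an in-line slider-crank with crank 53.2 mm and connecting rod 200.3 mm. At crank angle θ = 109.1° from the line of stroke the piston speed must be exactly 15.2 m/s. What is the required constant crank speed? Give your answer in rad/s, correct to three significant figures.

332

For an in-line slider-crank, |v_piston| = rω|sinθ|·[1 + r cosθ/√(L² − r² sin²θ)].
With r = 0.0532 m, L = 0.2003 m, θ = 109.1°: the bracketed kinematic factor |dx/dθ| = 0.045758 m.
ω = v/|dx/dθ| = 15.2/0.045758 = 332.18 rad/s.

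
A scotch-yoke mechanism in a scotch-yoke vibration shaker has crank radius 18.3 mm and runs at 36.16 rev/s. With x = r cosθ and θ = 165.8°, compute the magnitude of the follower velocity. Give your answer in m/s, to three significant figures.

ω = 227.2 rad/s (from 36.16 rev/s).
x = r cosθ ⇒ ẋ = −rω sinθ.
|v| = rω|sinθ| = 0.0183·227.2·|sin 165.8°| = 1.0199 m/s.

1.02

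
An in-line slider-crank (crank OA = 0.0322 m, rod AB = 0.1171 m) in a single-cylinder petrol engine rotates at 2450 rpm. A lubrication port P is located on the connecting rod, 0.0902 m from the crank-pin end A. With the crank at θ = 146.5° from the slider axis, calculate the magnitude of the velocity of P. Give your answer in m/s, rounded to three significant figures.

4.07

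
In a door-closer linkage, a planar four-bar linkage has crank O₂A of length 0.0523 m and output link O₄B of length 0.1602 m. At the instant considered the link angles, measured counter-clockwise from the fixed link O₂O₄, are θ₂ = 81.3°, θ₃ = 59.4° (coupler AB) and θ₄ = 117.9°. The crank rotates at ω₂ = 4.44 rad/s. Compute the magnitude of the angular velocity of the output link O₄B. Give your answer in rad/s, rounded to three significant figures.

0.634

ω₂ = 4.44 rad/s
Differentiating the loop-closure r₂e^{iθ₂}+r₃e^{iθ₃}=r₁+r₄e^{iθ₄} gives r₂ω₂e^{iθ₂}+r₃ω₃e^{iθ₃}=r₄ω₄e^{iθ₄}.
Eliminating the other unknown: ω₄ = r₂ω₂ sin(θ₂−θ₃) / [r₄ sin(θ₄−θ₃)].
Numerator sine = +0.37299; denominator sine = +0.85264.
Result = 0.0523·4.44·(+0.37299) / (0.1602·(+0.85264)) = +0.63409 rad/s; magnitude 0.63409 rad/s.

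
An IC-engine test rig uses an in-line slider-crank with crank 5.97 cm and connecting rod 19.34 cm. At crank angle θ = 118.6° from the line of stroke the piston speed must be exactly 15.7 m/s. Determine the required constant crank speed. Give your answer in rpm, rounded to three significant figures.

3380

For an in-line slider-crank, |v_piston| = rω|sinθ|·[1 + r cosθ/√(L² − r² sin²θ)].
With r = 0.0597 m, L = 0.1934 m, θ = 118.6°: the bracketed kinematic factor |dx/dθ| = 0.044369 m.
ω = v/|dx/dθ| = 15.7/0.044369 = 353.85 rad/s.
N = 60ω/(2π) = 3379 rpm.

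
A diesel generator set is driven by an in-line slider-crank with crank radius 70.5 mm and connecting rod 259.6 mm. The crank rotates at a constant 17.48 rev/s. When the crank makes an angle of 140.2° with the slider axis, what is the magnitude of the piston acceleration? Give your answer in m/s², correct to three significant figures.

ω = 2π·17.5 = 109.8 rad/s
x(θ) = r cosθ + √(L² − r² sin²θ); with ω constant, a = ω²·d²x/dθ².
d²x/dθ² = −r cosθ − r²(cos2θ)/√u − r⁴ sin²2θ/(4u^{3/2}),  u = L² − r² sin²θ = 0.0653556 m².
Substituting r = 0.0705 m, L = 0.2596 m, θ = 140.2°: d²x/dθ² = +0.050297 m.
a = ω²·d²x/dθ² = (109.8)²·(+0.050297) = +606.71 m/s²;  |a| = 606.71 m/s².

607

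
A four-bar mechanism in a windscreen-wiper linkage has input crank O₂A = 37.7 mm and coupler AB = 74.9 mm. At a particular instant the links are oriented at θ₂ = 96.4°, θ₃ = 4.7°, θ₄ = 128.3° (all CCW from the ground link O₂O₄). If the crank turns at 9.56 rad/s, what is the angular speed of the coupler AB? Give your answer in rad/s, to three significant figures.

3.05

ω₂ = 9.56 rad/s
Differentiating the loop-closure r₂e^{iθ₂}+r₃e^{iθ₃}=r₁+r₄e^{iθ₄} gives r₂ω₂e^{iθ₂}+r₃ω₃e^{iθ₃}=r₄ω₄e^{iθ₄}.
Eliminating the other unknown: ω₃ = r₂ω₂ sin(θ₄−θ₂) / [r₃ sin(θ₃−θ₄)].
Numerator sine = +0.52844; denominator sine = -0.83292.
Result = 0.0377·9.56·(+0.52844) / (0.0749·(-0.83292)) = -3.0529 rad/s; magnitude 3.0529 rad/s.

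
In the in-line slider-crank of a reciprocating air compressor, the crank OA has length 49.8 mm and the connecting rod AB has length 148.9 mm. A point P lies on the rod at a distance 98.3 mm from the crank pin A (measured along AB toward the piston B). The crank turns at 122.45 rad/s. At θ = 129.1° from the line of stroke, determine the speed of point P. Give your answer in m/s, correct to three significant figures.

ω = 122.5 rad/s.  Crank-pin speed |V_A| = rω = 6.098 m/s, perpendicular to OA.
Rod angle: sinφ = −(r/L) sinθ ⇒ φ = -15.043°; ω_rod = −rω cosθ/√(L²−r²sin²θ) = +26.745 rad/s.
V_P = V_A + ω_rod × AP, with AP = 0.0983 m along the rod.
Components: V_Px = −rω sinθ − a·ω_rod·sinφ = -4.05 m/s;  V_Py = rω cosθ + a·ω_rod·cosφ = -1.3069 m/s.
|V_P| = √(V_Px² + V_Py²) = 4.2556 m/s.

4.26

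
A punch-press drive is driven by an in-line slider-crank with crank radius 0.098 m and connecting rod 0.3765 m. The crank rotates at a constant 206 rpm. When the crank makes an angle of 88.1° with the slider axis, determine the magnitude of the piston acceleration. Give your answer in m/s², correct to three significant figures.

10.8

ω = 2π·206/60 = 21.57 rad/s
x(θ) = r cosθ + √(L² − r² sin²θ); with ω constant, a = ω²·d²x/dθ².
d²x/dθ² = −r cosθ − r²(cos2θ)/√u − r⁴ sin²2θ/(4u^{3/2}),  u = L² − r² sin²θ = 0.132159 m².
Substituting r = 0.098 m, L = 0.3765 m, θ = 88.1°: d²x/dθ² = +0.023109 m.
a = ω²·d²x/dθ² = (21.57)²·(+0.023109) = +10.754 m/s²;  |a| = 10.754 m/s².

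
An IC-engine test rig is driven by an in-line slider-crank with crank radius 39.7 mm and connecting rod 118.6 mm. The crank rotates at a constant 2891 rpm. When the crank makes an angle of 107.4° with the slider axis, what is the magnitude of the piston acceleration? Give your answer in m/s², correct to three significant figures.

2130

ω = 2π·2891/60 = 302.7 rad/s
x(θ) = r cosθ + √(L² − r² sin²θ); with ω constant, a = ω²·d²x/dθ².
d²x/dθ² = −r cosθ − r²(cos2θ)/√u − r⁴ sin²2θ/(4u^{3/2}),  u = L² − r² sin²θ = 0.0126308 m².
Substituting r = 0.0397 m, L = 0.1186 m, θ = 107.4°: d²x/dθ² = +0.023245 m.
a = ω²·d²x/dθ² = (302.7)²·(+0.023245) = +2130.5 m/s²;  |a| = 2130.5 m/s².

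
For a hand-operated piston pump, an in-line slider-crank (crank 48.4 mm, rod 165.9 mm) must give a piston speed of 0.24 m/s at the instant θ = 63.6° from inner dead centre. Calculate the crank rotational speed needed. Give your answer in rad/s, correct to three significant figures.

4.88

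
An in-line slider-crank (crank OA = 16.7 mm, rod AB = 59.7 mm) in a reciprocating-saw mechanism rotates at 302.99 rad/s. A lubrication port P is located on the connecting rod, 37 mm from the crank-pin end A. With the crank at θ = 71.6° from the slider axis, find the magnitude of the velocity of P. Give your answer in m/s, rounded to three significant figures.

5.11

ω = 303 rad/s.  Crank-pin speed |V_A| = rω = 5.0599 m/s, perpendicular to OA.
Rod angle: sinφ = −(r/L) sinθ ⇒ φ = -15.393°; ω_rod = −rω cosθ/√(L²−r²sin²θ) = -27.748 rad/s.
V_P = V_A + ω_rod × AP, with AP = 0.037 m along the rod.
Components: V_Px = −rω sinθ − a·ω_rod·sinφ = -5.0738 m/s;  V_Py = rω cosθ + a·ω_rod·cosφ = +0.6073 m/s.
|V_P| = √(V_Px² + V_Py²) = 5.11 m/s.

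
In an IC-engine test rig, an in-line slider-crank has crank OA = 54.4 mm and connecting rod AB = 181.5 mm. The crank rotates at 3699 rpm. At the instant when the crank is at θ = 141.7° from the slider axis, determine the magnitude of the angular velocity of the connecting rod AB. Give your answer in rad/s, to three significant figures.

92.7

ω = 387.4 rad/s (converted from 3699 rpm).
The rod makes angle φ with the slider axis where L sinφ = r sinθ; differentiating, L cosφ·φ̇ = r ω cosθ.
L cosφ = √(L² − r² sin²θ) = 0.17834 m.
|ω_rod| = r ω |cosθ| / √(L² − r² sin²θ) = 0.0544·387.4·0.78478/0.17834 = 92.727 rad/s.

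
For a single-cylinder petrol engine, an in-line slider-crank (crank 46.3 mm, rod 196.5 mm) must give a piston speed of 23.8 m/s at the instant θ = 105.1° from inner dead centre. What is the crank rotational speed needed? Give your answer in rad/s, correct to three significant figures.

568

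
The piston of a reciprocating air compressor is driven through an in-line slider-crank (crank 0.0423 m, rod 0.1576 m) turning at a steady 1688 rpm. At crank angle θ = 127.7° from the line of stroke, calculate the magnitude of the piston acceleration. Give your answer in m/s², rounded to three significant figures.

893

ω = 2π·1688/60 = 176.8 rad/s
x(θ) = r cosθ + √(L² − r² sin²θ); with ω constant, a = ω²·d²x/dθ².
d²x/dθ² = −r cosθ − r²(cos2θ)/√u − r⁴ sin²2θ/(4u^{3/2}),  u = L² − r² sin²θ = 0.0237176 m².
Substituting r = 0.0423 m, L = 0.1576 m, θ = 127.7°: d²x/dθ² = +0.028591 m.
a = ω²·d²x/dθ² = (176.8)²·(+0.028591) = +893.37 m/s²;  |a| = 893.37 m/s².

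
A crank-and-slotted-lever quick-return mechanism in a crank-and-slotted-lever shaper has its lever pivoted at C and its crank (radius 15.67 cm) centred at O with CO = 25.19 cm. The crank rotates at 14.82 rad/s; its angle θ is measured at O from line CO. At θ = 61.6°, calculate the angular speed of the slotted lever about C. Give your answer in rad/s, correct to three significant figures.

ω = 14.82 rad/s
Crank pin A relative to C: A = (d + r cosθ, r sinθ); lever angle φ = atan2(r sinθ, d + r cosθ).
Differentiating tanφ: φ̇ = rω(d cosθ + r)/(d² + r² + 2dr cosθ).
d² + r² + 2dr cosθ = |CA|² = 0.125557 m²;  d cosθ + r = +0.27651 m.
|ω_lever| = |0.1567·14.82·+0.27651| / 0.125557 = 5.1143 rad/s.

5.11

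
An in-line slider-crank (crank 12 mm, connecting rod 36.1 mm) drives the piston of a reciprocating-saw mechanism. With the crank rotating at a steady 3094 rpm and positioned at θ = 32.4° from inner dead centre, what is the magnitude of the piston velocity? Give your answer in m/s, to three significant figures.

2.68

ω = 2π·3094/60 = 324 rad/s
For an in-line slider-crank, x = r cosθ + √(L² − r² sin²θ), so v = −rω sinθ·[1 + r cosθ/√(L² − r² sin²θ)].
With r = 0.012 m, L = 0.0361 m, θ = 32.4°: √(L² − r² sin²θ) = 0.035523 m.
v = −0.012·324·0.53583·[1 + 0.012·0.84433/0.035523] = -2.6775 m/s.
|v| = 2.6775 m/s.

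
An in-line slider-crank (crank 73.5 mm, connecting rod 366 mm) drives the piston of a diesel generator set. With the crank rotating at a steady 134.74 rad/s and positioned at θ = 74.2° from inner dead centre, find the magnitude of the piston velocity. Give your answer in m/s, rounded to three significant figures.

10.1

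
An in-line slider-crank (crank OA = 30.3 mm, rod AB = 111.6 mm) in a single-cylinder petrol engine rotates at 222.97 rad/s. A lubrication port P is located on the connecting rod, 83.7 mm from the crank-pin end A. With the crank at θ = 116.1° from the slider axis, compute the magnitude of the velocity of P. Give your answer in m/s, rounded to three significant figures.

5.56

ω = 223 rad/s.  Crank-pin speed |V_A| = rω = 6.756 m/s, perpendicular to OA.
Rod angle: sinφ = −(r/L) sinθ ⇒ φ = -14.112°; ω_rod = −rω cosθ/√(L²−r²sin²θ) = +27.462 rad/s.
V_P = V_A + ω_rod × AP, with AP = 0.0837 m along the rod.
Components: V_Px = −rω sinθ − a·ω_rod·sinφ = -5.5066 m/s;  V_Py = rω cosθ + a·ω_rod·cosφ = -0.74306 m/s.
|V_P| = √(V_Px² + V_Py²) = 5.5565 m/s.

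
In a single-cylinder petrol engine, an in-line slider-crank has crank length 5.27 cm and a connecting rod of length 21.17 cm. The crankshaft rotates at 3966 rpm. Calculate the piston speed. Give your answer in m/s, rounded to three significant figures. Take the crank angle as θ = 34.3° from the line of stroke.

ω = 2π·3966/60 = 415.3 rad/s
For an in-line slider-crank, x = r cosθ + √(L² − r² sin²θ), so v = −rω sinθ·[1 + r cosθ/√(L² − r² sin²θ)].
With r = 0.0527 m, L = 0.2117 m, θ = 34.3°: √(L² − r² sin²θ) = 0.20961 m.
v = −0.0527·415.3·0.56353·[1 + 0.0527·0.82610/0.20961] = -14.896 m/s.
|v| = 14.896 m/s.

14.9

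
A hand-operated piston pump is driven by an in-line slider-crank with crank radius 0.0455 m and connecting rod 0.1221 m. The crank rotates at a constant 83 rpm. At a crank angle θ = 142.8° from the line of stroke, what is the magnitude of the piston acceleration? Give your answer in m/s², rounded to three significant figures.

ω = 2π·83/60 = 8.692 rad/s
x(θ) = r cosθ + √(L² − r² sin²θ); with ω constant, a = ω²·d²x/dθ².
d²x/dθ² = −r cosθ − r²(cos2θ)/√u − r⁴ sin²2θ/(4u^{3/2}),  u = L² − r² sin²θ = 0.0141517 m².
Substituting r = 0.0455 m, L = 0.1221 m, θ = 142.8°: d²x/dθ² = +0.030972 m.
a = ω²·d²x/dθ² = (8.692)²·(+0.030972) = +2.3398 m/s²;  |a| = 2.3398 m/s².

2.34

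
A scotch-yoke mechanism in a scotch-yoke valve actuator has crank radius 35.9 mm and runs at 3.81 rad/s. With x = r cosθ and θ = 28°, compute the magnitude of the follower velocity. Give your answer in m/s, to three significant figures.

0.0642

ω = 3.81 rad/s
x = r cosθ ⇒ ẋ = −rω sinθ.
|v| = rω|sinθ| = 0.0359·3.81·|sin 28°| = 0.064214 m/s.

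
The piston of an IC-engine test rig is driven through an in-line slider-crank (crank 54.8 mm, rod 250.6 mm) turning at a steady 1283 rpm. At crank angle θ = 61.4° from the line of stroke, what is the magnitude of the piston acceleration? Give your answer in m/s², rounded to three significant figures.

356

ω = 2π·1283/60 = 134.4 rad/s
x(θ) = r cosθ + √(L² − r² sin²θ); with ω constant, a = ω²·d²x/dθ².
d²x/dθ² = −r cosθ − r²(cos2θ)/√u − r⁴ sin²2θ/(4u^{3/2}),  u = L² − r² sin²θ = 0.0604855 m².
Substituting r = 0.0548 m, L = 0.2506 m, θ = 61.4°: d²x/dθ² = -0.019725 m.
a = ω²·d²x/dθ² = (134.4)²·(-0.019725) = -356.06 m/s²;  |a| = 356.06 m/s².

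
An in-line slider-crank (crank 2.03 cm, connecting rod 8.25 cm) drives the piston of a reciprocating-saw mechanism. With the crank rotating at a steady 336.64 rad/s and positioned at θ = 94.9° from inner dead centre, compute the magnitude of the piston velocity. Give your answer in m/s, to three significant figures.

ω = 336.6 rad/s
For an in-line slider-crank, x = r cosθ + √(L² − r² sin²θ), so v = −rω sinθ·[1 + r cosθ/√(L² − r² sin²θ)].
With r = 0.0203 m, L = 0.0825 m, θ = 94.9°: √(L² − r² sin²θ) = 0.079982 m.
v = −0.0203·336.6·0.99635·[1 + 0.0203·-0.08542/0.079982] = -6.6612 m/s.
|v| = 6.6612 m/s.

6.66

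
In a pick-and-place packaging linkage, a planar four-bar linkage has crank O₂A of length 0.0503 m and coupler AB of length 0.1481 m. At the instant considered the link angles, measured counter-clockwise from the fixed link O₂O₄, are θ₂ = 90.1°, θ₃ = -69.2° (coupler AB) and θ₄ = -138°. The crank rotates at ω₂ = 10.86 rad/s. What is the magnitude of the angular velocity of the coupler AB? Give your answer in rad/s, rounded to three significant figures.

ω₂ = 10.86 rad/s
Differentiating the loop-closure r₂e^{iθ₂}+r₃e^{iθ₃}=r₁+r₄e^{iθ₄} gives r₂ω₂e^{iθ₂}+r₃ω₃e^{iθ₃}=r₄ω₄e^{iθ₄}.
Eliminating the other unknown: ω₃ = r₂ω₂ sin(θ₄−θ₂) / [r₃ sin(θ₃−θ₄)].
Numerator sine = +0.74431; denominator sine = +0.93232.
Result = 0.0503·10.86·(+0.74431) / (0.1481·(+0.93232)) = +2.9446 rad/s; magnitude 2.9446 rad/s.

2.94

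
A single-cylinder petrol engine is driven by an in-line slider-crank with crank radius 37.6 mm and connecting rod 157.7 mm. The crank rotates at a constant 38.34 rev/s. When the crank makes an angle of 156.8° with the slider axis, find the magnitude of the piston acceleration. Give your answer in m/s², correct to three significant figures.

1640

ω = 2π·38.3 = 240.9 rad/s
x(θ) = r cosθ + √(L² − r² sin²θ); with ω constant, a = ω²·d²x/dθ².
d²x/dθ² = −r cosθ − r²(cos2θ)/√u − r⁴ sin²2θ/(4u^{3/2}),  u = L² − r² sin²θ = 0.0246499 m².
Substituting r = 0.0376 m, L = 0.1577 m, θ = 156.8°: d²x/dθ² = +0.028282 m.
a = ω²·d²x/dθ² = (240.9)²·(+0.028282) = +1641.2 m/s²;  |a| = 1641.2 m/s².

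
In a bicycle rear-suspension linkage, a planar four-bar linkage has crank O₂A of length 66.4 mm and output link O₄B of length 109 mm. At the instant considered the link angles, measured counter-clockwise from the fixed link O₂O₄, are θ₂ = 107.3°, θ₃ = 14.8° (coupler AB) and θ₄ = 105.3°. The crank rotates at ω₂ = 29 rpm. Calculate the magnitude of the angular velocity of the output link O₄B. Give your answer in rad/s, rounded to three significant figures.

1.85

ω₂ = 3.037 rad/s (from 29 rpm).
Differentiating the loop-closure r₂e^{iθ₂}+r₃e^{iθ₃}=r₁+r₄e^{iθ₄} gives r₂ω₂e^{iθ₂}+r₃ω₃e^{iθ₃}=r₄ω₄e^{iθ₄}.
Eliminating the other unknown: ω₄ = r₂ω₂ sin(θ₂−θ₃) / [r₄ sin(θ₄−θ₃)].
Numerator sine = +0.99905; denominator sine = +0.99996.
Result = 0.0664·3.037·(+0.99905) / (0.109·(+0.99996)) = +1.8483 rad/s; magnitude 1.8483 rad/s.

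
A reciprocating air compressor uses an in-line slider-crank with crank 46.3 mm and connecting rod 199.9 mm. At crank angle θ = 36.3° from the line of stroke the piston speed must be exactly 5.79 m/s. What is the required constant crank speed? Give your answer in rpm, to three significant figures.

1700

For an in-line slider-crank, |v_piston| = rω|sinθ|·[1 + r cosθ/√(L² − r² sin²θ)].
With r = 0.0463 m, L = 0.1999 m, θ = 36.3°: the bracketed kinematic factor |dx/dθ| = 0.032576 m.
ω = v/|dx/dθ| = 5.79/0.032576 = 177.74 rad/s.
N = 60ω/(2π) = 1697.3 rpm.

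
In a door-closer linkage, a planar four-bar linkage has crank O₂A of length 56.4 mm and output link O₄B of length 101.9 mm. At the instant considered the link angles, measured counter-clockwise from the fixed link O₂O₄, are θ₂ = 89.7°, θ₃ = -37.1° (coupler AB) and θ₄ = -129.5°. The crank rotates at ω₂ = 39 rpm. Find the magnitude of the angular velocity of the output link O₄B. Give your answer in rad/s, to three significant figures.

1.81

ω₂ = 4.084 rad/s (from 39 rpm).
Differentiating the loop-closure r₂e^{iθ₂}+r₃e^{iθ₃}=r₁+r₄e^{iθ₄} gives r₂ω₂e^{iθ₂}+r₃ω₃e^{iθ₃}=r₄ω₄e^{iθ₄}.
Eliminating the other unknown: ω₄ = r₂ω₂ sin(θ₂−θ₃) / [r₄ sin(θ₄−θ₃)].
Numerator sine = +0.80073; denominator sine = -0.99912.
Result = 0.0564·4.084·(+0.80073) / (0.1019·(-0.99912)) = -1.8116 rad/s; magnitude 1.8116 rad/s.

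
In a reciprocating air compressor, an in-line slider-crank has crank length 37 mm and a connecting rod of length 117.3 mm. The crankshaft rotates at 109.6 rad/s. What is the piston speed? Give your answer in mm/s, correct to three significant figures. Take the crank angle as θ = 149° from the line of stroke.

ω = 109.6 rad/s
For an in-line slider-crank, x = r cosθ + √(L² − r² sin²θ), so v = −rω sinθ·[1 + r cosθ/√(L² − r² sin²θ)].
With r = 0.037 m, L = 0.1173 m, θ = 149°: √(L² − r² sin²θ) = 0.11574 m.
v = −0.037·109.6·0.51504·[1 + 0.037·-0.85717/0.11574] = -1.5163 m/s.
|v| = 1.5163 m/s = 1516.3 mm/s.

1520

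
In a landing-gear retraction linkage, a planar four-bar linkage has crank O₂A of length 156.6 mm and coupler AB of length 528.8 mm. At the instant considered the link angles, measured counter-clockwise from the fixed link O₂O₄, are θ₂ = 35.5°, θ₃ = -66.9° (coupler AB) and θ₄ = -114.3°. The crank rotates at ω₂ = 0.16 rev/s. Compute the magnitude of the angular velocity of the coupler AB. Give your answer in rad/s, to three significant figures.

0.203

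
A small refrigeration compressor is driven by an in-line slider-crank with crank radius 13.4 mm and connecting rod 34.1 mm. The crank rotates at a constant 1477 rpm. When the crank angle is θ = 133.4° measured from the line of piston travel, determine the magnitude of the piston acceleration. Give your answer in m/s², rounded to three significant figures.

ω = 2π·1477/60 = 154.7 rad/s
x(θ) = r cosθ + √(L² − r² sin²θ); with ω constant, a = ω²·d²x/dθ².
d²x/dθ² = −r cosθ − r²(cos2θ)/√u − r⁴ sin²2θ/(4u^{3/2}),  u = L² − r² sin²θ = 0.00106802 m².
Substituting r = 0.0134 m, L = 0.0341 m, θ = 133.4°: d²x/dθ² = +0.0092835 m.
a = ω²·d²x/dθ² = (154.7)²·(+0.0092835) = +222.09 m/s²;  |a| = 222.09 m/s².

222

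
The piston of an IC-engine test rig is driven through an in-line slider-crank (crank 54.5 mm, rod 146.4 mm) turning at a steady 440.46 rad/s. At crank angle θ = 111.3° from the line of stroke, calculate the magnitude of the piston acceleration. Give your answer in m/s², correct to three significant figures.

6850

ω = 440.5 rad/s
x(θ) = r cosθ + √(L² − r² sin²θ); with ω constant, a = ω²·d²x/dθ².
d²x/dθ² = −r cosθ − r²(cos2θ)/√u − r⁴ sin²2θ/(4u^{3/2}),  u = L² − r² sin²θ = 0.0188546 m².
Substituting r = 0.0545 m, L = 0.1464 m, θ = 111.3°: d²x/dθ² = +0.03533 m.
a = ω²·d²x/dθ² = (440.5)²·(+0.03533) = +6854.1 m/s²;  |a| = 6854.1 m/s².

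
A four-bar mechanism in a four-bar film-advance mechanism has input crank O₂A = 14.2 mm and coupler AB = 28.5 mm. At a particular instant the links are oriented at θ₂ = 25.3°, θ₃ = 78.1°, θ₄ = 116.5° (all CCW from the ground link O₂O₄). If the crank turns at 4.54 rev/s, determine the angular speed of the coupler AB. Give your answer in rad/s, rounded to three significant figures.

22.9

ω₂ = 28.53 rad/s (from 4.54 rev/s).
Differentiating the loop-closure r₂e^{iθ₂}+r₃e^{iθ₃}=r₁+r₄e^{iθ₄} gives r₂ω₂e^{iθ₂}+r₃ω₃e^{iθ₃}=r₄ω₄e^{iθ₄}.
Eliminating the other unknown: ω₃ = r₂ω₂ sin(θ₄−θ₂) / [r₃ sin(θ₃−θ₄)].
Numerator sine = +0.99978; denominator sine = -0.62115.
Result = 0.0142·28.53·(+0.99978) / (0.0285·(-0.62115)) = -22.876 rad/s; magnitude 22.876 rad/s.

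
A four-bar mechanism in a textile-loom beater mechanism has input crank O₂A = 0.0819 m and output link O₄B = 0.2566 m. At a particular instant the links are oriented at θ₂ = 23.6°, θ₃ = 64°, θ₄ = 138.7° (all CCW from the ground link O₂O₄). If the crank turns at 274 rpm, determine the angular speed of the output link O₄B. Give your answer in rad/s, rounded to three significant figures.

6.15

ω₂ = 28.69 rad/s (from 274 rpm).
Differentiating the loop-closure r₂e^{iθ₂}+r₃e^{iθ₃}=r₁+r₄e^{iθ₄} gives r₂ω₂e^{iθ₂}+r₃ω₃e^{iθ₃}=r₄ω₄e^{iθ₄}.
Eliminating the other unknown: ω₄ = r₂ω₂ sin(θ₂−θ₃) / [r₄ sin(θ₄−θ₃)].
Numerator sine = -0.64812; denominator sine = +0.96456.
Result = 0.0819·28.69·(-0.64812) / (0.2566·(+0.96456)) = -6.1537 rad/s; magnitude 6.1537 rad/s.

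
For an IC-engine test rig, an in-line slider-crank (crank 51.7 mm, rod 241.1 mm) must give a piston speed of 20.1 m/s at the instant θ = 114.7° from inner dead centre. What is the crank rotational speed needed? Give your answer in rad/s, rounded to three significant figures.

For an in-line slider-crank, |v_piston| = rω|sinθ|·[1 + r cosθ/√(L² − r² sin²θ)].
With r = 0.0517 m, L = 0.2411 m, θ = 114.7°: the bracketed kinematic factor |dx/dθ| = 0.042679 m.
ω = v/|dx/dθ| = 20.1/0.042679 = 470.96 rad/s.

471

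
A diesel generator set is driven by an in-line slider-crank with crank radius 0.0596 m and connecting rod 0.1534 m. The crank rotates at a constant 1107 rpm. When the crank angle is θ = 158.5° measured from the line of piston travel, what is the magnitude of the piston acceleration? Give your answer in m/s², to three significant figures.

510

ω = 2π·1107/60 = 115.9 rad/s
x(θ) = r cosθ + √(L² − r² sin²θ); with ω constant, a = ω²·d²x/dθ².
d²x/dθ² = −r cosθ − r²(cos2θ)/√u − r⁴ sin²2θ/(4u^{3/2}),  u = L² − r² sin²θ = 0.0230544 m².
Substituting r = 0.0596 m, L = 0.1534 m, θ = 158.5°: d²x/dθ² = +0.037924 m.
a = ω²·d²x/dθ² = (115.9)²·(+0.037924) = +509.64 m/s²;  |a| = 509.64 m/s².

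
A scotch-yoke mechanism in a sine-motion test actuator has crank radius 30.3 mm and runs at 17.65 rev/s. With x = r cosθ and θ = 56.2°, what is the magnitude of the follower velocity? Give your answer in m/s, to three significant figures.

ω = 110.9 rad/s (from 17.65 rev/s).
x = r cosθ ⇒ ẋ = −rω sinθ.
|v| = rω|sinθ| = 0.0303·110.9·|sin 56.2°| = 2.7923 m/s.

2.79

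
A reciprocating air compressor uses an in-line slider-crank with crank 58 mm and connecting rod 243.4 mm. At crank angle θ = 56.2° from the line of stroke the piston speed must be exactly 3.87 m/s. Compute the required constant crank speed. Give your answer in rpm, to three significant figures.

675

For an in-line slider-crank, |v_piston| = rω|sinθ|·[1 + r cosθ/√(L² − r² sin²θ)].
With r = 0.058 m, L = 0.2434 m, θ = 56.2°: the bracketed kinematic factor |dx/dθ| = 0.054715 m.
ω = v/|dx/dθ| = 3.87/0.054715 = 70.73 rad/s.
N = 60ω/(2π) = 675.42 rpm.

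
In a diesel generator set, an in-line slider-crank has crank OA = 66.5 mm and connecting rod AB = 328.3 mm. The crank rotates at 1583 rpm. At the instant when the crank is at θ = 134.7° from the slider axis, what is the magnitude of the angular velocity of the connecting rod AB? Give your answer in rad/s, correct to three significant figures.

23.9

ω = 165.8 rad/s (converted from 1583 rpm).
The rod makes angle φ with the slider axis where L sinφ = r sinθ; differentiating, L cosφ·φ̇ = r ω cosθ.
L cosφ = √(L² − r² sin²θ) = 0.32488 m.
|ω_rod| = r ω |cosθ| / √(L² − r² sin²θ) = 0.0665·165.8·0.70339/0.32488 = 23.868 rad/s.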